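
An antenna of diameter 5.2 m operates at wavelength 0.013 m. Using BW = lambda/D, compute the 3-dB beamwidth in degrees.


BW_rad = 0.013 / 5.2 = 0.0025
BW_deg = 0.14 degrees

0.14 degrees


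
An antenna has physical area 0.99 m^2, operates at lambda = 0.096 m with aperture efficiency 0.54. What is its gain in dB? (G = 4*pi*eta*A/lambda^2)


G_linear = 4*pi*0.54*0.99/0.096^2 = 728.95
G_dB = 10*log10(728.95) = 28.6 dB

28.6 dB


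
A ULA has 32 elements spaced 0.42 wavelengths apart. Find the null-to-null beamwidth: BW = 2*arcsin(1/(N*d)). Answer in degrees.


1/(N*d) = 1/(32*0.42) = 0.074405
BW = 2*arcsin(0.074405) = 8.5 degrees

8.5 degrees


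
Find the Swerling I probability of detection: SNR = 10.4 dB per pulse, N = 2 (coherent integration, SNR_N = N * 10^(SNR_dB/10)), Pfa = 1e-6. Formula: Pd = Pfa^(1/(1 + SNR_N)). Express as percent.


SNR_lin = 10^(10.4/10) = 10.96478
SNR_N = 2 * 10.96478 = 21.92956
1/(1 + SNR_N) = 1/22.92956 = 0.0436118
Pd = (1e-6)^0.0436118 = 0.54743
Pd = 54.7%

54.7%


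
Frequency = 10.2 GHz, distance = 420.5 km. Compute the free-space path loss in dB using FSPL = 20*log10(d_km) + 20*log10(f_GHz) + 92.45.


20*log10(420.5) = 52.48
20*log10(10.2) = 20.17
FSPL = 165.1 dB

165.1 dB


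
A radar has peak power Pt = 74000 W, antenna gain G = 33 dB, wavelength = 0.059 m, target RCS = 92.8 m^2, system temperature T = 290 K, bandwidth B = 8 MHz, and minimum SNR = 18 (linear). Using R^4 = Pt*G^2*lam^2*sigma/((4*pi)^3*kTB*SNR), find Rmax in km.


G_lin = 10^(33/10) = 1995.262315
R^4 = 74000 * 1995.262315^2 * 0.059^2 * 92.8 / ((4*pi)^3 * 1.38e-23 * 290 * 8000000.0 * 18)
R^4 = 8.32175e19 m^4
R_max = (8.32175e19)^(1/4) = 95511.1 m = 95.5 km

95.5 km


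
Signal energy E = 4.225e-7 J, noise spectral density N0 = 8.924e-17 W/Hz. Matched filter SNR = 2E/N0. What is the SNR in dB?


SNR_lin = 2 * 4.225e-7 / 8.924e-17 = 9.469e9
SNR_dB = 10*log10(9.469e9) = 99.8 dB

99.8 dB


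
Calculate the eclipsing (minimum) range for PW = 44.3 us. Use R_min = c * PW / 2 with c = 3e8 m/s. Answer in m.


R_min = 3e8 * 44.3e-6 / 2 = 6645.0 m

6645.0 m


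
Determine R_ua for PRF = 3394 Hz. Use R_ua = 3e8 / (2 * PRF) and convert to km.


R_ua = 3e8 / (2 * 3394) = 44195.6 m = 44.2 km

44.2 km


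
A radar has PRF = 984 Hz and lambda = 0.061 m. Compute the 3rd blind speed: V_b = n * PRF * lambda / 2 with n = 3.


V_blind = 3 * 984 * 0.061 / 2 = 90.0 m/s

90.0 m/s


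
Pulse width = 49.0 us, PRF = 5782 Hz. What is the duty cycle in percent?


DC = 49.0e-6 * 5782 * 100 = 28.33%

28.33%


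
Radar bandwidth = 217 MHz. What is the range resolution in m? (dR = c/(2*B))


dR = 3e8 / (2 * 217000000.0) = 0.69 m

0.69 m


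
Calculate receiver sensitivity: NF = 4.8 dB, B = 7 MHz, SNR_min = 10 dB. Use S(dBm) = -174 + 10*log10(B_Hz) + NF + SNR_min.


10*log10(7000000.0) = 68.45
S = -174 + 68.45 + 4.8 + 10 = -90.7 dBm

-90.7 dBm


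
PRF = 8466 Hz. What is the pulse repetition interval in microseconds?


PRI = 1/8466 = 0.0001181195 s = 118.1 us

118.1 us


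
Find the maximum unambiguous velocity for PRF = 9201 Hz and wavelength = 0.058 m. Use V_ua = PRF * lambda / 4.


V_ua = 9201 * 0.058 / 4 = 133.4 m/s

133.4 m/s


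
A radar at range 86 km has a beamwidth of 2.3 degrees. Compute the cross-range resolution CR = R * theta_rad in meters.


BW_rad = 0.040142573
CR = 86000 * 0.040142573 = 3452.3 m

3452.3 m


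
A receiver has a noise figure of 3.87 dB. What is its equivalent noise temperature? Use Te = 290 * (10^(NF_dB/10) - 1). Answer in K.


NF_lin = 10^(3.87/10) = 2.437811
Te = 290 * (2.437811 - 1) = 417.0 K

417.0 K


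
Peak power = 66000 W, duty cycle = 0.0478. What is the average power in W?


P_avg = 66000 * 0.0478 = 3154.8 W

3154.8 W


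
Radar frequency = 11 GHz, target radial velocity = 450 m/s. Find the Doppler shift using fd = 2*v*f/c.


fd = 2 * 450 * 11000000000.0 / 3e8 = 33000.0 Hz

33000.0 Hz


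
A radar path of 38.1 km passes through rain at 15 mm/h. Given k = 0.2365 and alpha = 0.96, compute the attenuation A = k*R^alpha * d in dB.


gamma = 0.2365 * 15^0.96 = 3.183309 dB/km
A = 3.183309 * 38.1 = 121.28 dB

121.28 dB


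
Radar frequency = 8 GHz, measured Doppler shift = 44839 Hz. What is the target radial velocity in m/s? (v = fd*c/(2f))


v = 44839 * 3e8 / (2 * 8000000000.0) = 840.7 m/s

840.7 m/s


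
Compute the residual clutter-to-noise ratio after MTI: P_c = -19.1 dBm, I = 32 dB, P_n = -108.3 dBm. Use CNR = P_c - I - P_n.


CNR = -19.1 - 32 - (-108.3) = 57.2 dB

57.2 dB


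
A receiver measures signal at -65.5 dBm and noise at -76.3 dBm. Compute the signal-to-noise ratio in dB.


SNR = -65.5 - (-76.3) = 10.8 dB

10.8 dB


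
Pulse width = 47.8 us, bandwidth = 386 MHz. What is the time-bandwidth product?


TBP = 47.8 * 386 = 18450.8

18450.8


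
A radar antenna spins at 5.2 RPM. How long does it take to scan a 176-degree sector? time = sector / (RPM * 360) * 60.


t = 176 / (5.2 * 360) * 60 = 5.64 s

5.64 s


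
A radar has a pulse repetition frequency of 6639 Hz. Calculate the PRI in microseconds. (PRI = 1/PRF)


PRI = 1/6639 = 0.0001506251 s = 150.6 us

150.6 us


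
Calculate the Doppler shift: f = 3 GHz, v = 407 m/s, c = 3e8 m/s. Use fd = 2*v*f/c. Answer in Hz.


fd = 2 * 407 * 3000000000.0 / 3e8 = 8140.0 Hz

8140.0 Hz


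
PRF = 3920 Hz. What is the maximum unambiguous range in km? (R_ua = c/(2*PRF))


R_ua = 3e8 / (2 * 3920) = 38265.3 m = 38.3 km

38.3 km


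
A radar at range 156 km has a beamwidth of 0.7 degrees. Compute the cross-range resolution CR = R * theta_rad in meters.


BW_rad = 0.012217305
CR = 156000 * 0.012217305 = 1905.9 m

1905.9 m


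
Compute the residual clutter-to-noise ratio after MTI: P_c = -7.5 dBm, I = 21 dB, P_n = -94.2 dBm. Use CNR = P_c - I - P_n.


CNR = -7.5 - 21 - (-94.2) = 65.7 dB

65.7 dB


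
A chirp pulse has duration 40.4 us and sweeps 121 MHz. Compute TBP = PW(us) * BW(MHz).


TBP = 40.4 * 121 = 4888.4

4888.4


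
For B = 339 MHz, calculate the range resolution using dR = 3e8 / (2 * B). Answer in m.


dR = 3e8 / (2 * 339000000.0) = 0.44 m

0.44 m


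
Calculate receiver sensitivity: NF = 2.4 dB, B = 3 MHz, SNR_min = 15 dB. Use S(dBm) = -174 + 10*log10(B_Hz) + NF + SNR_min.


10*log10(3000000.0) = 64.77
S = -174 + 64.77 + 2.4 + 15 = -91.8 dBm

-91.8 dBm


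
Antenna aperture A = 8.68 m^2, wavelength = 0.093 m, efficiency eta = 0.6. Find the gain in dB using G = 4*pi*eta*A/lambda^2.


G_linear = 4*pi*0.6*8.68/0.093^2 = 7566.85
G_dB = 10*log10(7566.85) = 38.8 dB

38.8 dB


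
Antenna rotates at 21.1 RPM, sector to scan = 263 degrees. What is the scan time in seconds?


t = 263 / (21.1 * 360) * 60 = 2.08 s

2.08 s


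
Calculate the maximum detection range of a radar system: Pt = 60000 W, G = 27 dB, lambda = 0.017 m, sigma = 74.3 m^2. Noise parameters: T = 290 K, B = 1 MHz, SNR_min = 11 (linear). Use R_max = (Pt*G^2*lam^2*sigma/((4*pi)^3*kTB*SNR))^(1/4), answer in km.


G_lin = 10^(27/10) = 501.187234
R^4 = 60000 * 501.187234^2 * 0.017^2 * 74.3 / ((4*pi)^3 * 1.38e-23 * 290 * 1000000.0 * 11)
R^4 = 3.70458e18 m^4
R_max = (3.70458e18)^(1/4) = 43871.7 m = 43.9 km

43.9 km


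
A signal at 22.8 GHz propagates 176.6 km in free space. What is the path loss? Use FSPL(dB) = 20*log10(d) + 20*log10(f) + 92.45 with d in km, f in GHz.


20*log10(176.6) = 44.94
20*log10(22.8) = 27.16
FSPL = 164.5 dB

164.5 dB


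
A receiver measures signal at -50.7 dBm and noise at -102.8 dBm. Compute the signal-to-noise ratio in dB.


SNR = -50.7 - (-102.8) = 52.1 dB

52.1 dB


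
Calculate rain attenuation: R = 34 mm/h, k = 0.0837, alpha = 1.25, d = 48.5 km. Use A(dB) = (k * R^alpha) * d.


gamma = 0.0837 * 34^1.25 = 6.871857 dB/km
A = 6.871857 * 48.5 = 333.29 dB

333.29 dB


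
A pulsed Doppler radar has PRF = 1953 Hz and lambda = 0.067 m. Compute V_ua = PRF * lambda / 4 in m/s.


V_ua = 1953 * 0.067 / 4 = 32.7 m/s

32.7 m/s


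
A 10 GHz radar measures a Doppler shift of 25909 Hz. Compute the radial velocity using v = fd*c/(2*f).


v = 25909 * 3e8 / (2 * 10000000000.0) = 388.6 m/s

388.6 m/s


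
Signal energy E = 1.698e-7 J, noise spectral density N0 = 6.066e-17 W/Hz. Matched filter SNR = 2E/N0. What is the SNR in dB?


SNR_lin = 2 * 1.698e-7 / 6.066e-17 = 5.598e9
SNR_dB = 10*log10(5.598e9) = 97.5 dB

97.5 dB


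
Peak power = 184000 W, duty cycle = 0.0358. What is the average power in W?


P_avg = 184000 * 0.0358 = 6587.2 W

6587.2 W


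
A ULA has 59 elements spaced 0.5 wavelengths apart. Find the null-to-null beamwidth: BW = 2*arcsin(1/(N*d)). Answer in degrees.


1/(N*d) = 1/(59*0.5) = 0.033898
BW = 2*arcsin(0.033898) = 3.9 degrees

3.9 degrees


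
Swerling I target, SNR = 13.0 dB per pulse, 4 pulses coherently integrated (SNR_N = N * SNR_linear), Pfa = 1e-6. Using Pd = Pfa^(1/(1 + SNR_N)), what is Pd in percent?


SNR_lin = 10^(13.0/10) = 19.95262
SNR_N = 4 * 19.95262 = 79.81048
1/(1 + SNR_N) = 1/80.81048 = 0.0123746
Pd = (1e-6)^0.0123746 = 0.84285
Pd = 84.3%

84.3%


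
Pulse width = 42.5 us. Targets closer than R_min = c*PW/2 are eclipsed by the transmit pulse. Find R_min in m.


R_min = 3e8 * 42.5e-6 / 2 = 6375.0 m

6375.0 m


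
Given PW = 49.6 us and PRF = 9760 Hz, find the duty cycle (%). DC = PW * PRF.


DC = 49.6e-6 * 9760 * 100 = 48.41%

48.41%


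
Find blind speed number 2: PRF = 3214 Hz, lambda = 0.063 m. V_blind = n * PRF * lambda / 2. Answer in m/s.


V_blind = 2 * 3214 * 0.063 / 2 = 202.5 m/s

202.5 m/s


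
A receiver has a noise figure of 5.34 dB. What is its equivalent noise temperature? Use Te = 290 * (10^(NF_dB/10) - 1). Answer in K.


NF_lin = 10^(5.34/10) = 3.419794
Te = 290 * (3.419794 - 1) = 701.7 K

701.7 K


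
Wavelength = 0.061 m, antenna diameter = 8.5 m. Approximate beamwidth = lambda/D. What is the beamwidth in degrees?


BW_rad = 0.061 / 8.5 = 0.007176
BW_deg = 0.41 degrees

0.41 degrees


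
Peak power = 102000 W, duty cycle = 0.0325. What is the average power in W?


P_avg = 102000 * 0.0325 = 3315.0 W

3315.0 W


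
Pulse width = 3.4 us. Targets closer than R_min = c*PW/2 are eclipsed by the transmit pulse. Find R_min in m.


R_min = 3e8 * 3.4e-6 / 2 = 510.0 m

510.0 m


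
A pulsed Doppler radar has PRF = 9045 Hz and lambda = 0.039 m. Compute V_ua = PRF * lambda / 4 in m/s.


V_ua = 9045 * 0.039 / 4 = 88.2 m/s

88.2 m/s


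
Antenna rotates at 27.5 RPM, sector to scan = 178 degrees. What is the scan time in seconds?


t = 178 / (27.5 * 360) * 60 = 1.08 s

1.08 s


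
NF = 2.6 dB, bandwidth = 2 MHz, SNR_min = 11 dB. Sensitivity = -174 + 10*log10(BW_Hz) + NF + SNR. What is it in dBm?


10*log10(2000000.0) = 63.01
S = -174 + 63.01 + 2.6 + 11 = -97.4 dBm

-97.4 dBm


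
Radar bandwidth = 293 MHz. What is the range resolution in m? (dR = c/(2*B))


dR = 3e8 / (2 * 293000000.0) = 0.51 m

0.51 m


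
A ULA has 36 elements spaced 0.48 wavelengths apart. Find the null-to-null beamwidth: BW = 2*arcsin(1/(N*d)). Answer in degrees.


1/(N*d) = 1/(36*0.48) = 0.05787
BW = 2*arcsin(0.05787) = 6.6 degrees

6.6 degrees


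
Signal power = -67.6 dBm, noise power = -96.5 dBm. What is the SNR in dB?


SNR = -67.6 - (-96.5) = 28.9 dB

28.9 dB


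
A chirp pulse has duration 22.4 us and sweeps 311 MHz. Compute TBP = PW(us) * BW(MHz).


TBP = 22.4 * 311 = 6966.4

6966.4


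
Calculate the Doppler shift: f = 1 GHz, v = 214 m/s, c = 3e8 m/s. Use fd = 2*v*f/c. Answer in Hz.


fd = 2 * 214 * 1000000000.0 / 3e8 = 1426.7 Hz

1426.7 Hz


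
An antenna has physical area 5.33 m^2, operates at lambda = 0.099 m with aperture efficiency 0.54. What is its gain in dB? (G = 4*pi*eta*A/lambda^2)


G_linear = 4*pi*0.54*5.33/0.099^2 = 3690.29
G_dB = 10*log10(3690.29) = 35.7 dB

35.7 dB


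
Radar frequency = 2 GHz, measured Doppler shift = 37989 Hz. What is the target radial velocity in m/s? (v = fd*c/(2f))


v = 37989 * 3e8 / (2 * 2000000000.0) = 2849.2 m/s

2849.2 m/s


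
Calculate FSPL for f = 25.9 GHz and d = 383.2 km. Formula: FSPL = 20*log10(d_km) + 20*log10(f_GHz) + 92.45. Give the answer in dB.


20*log10(383.2) = 51.67
20*log10(25.9) = 28.27
FSPL = 172.4 dB

172.4 dB


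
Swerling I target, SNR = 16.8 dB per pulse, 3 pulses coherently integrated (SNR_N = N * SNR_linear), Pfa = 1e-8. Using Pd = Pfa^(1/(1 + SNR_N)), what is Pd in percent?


SNR_lin = 10^(16.8/10) = 47.86301
SNR_N = 3 * 47.86301 = 143.58903
1/(1 + SNR_N) = 1/144.58903 = 0.0069162
Pd = (1e-8)^0.0069162 = 0.88038
Pd = 88.0%

88.0%


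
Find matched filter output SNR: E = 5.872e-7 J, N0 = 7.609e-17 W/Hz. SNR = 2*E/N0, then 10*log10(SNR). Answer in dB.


SNR_lin = 2 * 5.872e-7 / 7.609e-17 = 1.543e10
SNR_dB = 10*log10(1.543e10) = 101.9 dB

101.9 dB


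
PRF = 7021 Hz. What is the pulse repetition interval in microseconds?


PRI = 1/7021 = 0.0001424299 s = 142.4 us

142.4 us


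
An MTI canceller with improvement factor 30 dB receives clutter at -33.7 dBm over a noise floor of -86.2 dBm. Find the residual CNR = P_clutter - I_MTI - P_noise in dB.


CNR = -33.7 - 30 - (-86.2) = 22.5 dB

22.5 dB


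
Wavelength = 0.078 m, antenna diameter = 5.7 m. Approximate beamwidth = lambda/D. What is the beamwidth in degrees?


BW_rad = 0.078 / 5.7 = 0.013684
BW_deg = 0.78 degrees

0.78 degrees


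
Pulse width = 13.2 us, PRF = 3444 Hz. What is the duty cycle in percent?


DC = 13.2e-6 * 3444 * 100 = 4.55%

4.55%


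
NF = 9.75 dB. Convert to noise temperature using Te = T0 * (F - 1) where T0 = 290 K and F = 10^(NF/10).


NF_lin = 10^(9.75/10) = 9.440609
Te = 290 * (9.440609 - 1) = 2447.8 K

2447.8 K


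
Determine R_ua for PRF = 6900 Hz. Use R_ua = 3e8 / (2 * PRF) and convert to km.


R_ua = 3e8 / (2 * 6900) = 21739.1 m = 21.7 km

21.7 km


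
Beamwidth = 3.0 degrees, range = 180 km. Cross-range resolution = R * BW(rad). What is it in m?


BW_rad = 0.052359878
CR = 180000 * 0.052359878 = 9424.8 m

9424.8 m


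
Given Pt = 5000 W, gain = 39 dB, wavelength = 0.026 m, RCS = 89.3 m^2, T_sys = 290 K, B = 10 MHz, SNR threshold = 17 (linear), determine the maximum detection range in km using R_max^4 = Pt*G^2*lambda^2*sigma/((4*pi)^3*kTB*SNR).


G_lin = 10^(39/10) = 7943.282347
R^4 = 5000 * 7943.282347^2 * 0.026^2 * 89.3 / ((4*pi)^3 * 1.38e-23 * 290 * 10000000.0 * 17)
R^4 = 1.41063e19 m^4
R_max = (1.41063e19)^(1/4) = 61284.9 m = 61.3 km

61.3 km


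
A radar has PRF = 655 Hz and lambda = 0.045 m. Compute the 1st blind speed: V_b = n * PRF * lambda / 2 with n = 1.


V_blind = 1 * 655 * 0.045 / 2 = 14.7 m/s

14.7 m/s


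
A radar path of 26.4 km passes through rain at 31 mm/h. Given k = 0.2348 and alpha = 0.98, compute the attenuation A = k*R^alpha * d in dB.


gamma = 0.2348 * 31^0.98 = 6.795674 dB/km
A = 6.795674 * 26.4 = 179.41 dB

179.41 dB


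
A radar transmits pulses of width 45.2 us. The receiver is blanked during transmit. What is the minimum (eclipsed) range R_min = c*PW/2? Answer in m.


R_min = 3e8 * 45.2e-6 / 2 = 6780.0 m

6780.0 m


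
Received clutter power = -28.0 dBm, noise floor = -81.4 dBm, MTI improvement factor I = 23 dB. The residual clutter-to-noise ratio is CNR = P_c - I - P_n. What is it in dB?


CNR = -28.0 - 23 - (-81.4) = 30.4 dB

30.4 dB


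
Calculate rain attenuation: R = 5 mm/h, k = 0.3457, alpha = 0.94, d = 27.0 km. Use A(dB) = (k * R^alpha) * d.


gamma = 0.3457 * 5^0.94 = 1.569391 dB/km
A = 1.569391 * 27.0 = 42.37 dB

42.37 dB


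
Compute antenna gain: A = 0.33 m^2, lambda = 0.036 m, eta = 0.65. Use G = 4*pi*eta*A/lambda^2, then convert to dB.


G_linear = 4*pi*0.65*0.33/0.036^2 = 2079.85
G_dB = 10*log10(2079.85) = 33.2 dB

33.2 dB


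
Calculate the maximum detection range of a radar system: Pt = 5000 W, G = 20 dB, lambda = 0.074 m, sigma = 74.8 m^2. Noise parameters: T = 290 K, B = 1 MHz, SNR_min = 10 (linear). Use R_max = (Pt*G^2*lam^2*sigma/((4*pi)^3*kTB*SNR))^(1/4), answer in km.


G_lin = 10^(20/10) = 100.0
R^4 = 5000 * 100.0^2 * 0.074^2 * 74.8 / ((4*pi)^3 * 1.38e-23 * 290 * 1000000.0 * 10)
R^4 = 2.57886e17 m^4
R_max = (2.57886e17)^(1/4) = 22535.0 m = 22.5 km

22.5 km


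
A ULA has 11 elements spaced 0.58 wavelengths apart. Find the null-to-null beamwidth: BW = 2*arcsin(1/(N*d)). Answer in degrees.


1/(N*d) = 1/(11*0.58) = 0.15674
BW = 2*arcsin(0.15674) = 18.0 degrees

18.0 degrees


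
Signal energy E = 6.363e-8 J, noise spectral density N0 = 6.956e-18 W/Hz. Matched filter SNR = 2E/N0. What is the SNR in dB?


SNR_lin = 2 * 6.363e-8 / 6.956e-18 = 1.829e10
SNR_dB = 10*log10(1.829e10) = 102.6 dB

102.6 dB


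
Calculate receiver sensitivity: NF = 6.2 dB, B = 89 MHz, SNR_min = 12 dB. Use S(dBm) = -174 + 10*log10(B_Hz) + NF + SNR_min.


10*log10(89000000.0) = 79.49
S = -174 + 79.49 + 6.2 + 12 = -76.3 dBm

-76.3 dBm


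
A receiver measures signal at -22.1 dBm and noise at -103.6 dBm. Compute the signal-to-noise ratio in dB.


SNR = -22.1 - (-103.6) = 81.5 dB

81.5 dB


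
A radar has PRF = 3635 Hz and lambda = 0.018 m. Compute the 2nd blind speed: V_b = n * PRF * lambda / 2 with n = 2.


V_blind = 2 * 3635 * 0.018 / 2 = 65.4 m/s

65.4 m/s


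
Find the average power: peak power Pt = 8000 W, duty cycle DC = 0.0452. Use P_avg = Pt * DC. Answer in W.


P_avg = 8000 * 0.0452 = 361.6 W

361.6 W


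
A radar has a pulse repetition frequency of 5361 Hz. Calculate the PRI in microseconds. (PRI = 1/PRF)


PRI = 1/5361 = 0.0001865324 s = 186.5 us

186.5 us


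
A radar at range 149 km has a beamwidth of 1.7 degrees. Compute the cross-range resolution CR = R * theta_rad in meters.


BW_rad = 0.029670597
CR = 149000 * 0.029670597 = 4420.9 m

4420.9 m


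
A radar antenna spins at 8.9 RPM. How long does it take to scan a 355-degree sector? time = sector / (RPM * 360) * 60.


t = 355 / (8.9 * 360) * 60 = 6.65 s

6.65 s


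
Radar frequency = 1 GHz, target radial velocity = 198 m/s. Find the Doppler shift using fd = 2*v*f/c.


fd = 2 * 198 * 1000000000.0 / 3e8 = 1320.0 Hz

1320.0 Hz


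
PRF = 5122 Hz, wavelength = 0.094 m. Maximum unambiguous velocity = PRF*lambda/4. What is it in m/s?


V_ua = 5122 * 0.094 / 4 = 120.4 m/s

120.4 m/s


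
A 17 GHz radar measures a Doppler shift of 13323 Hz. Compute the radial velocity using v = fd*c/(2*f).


v = 13323 * 3e8 / (2 * 17000000000.0) = 117.6 m/s

117.6 m/s


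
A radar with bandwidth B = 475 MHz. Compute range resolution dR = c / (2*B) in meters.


dR = 3e8 / (2 * 475000000.0) = 0.32 m

0.32 m


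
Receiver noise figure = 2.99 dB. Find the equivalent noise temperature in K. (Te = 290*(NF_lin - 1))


NF_lin = 10^(2.99/10) = 1.990673
Te = 290 * (1.990673 - 1) = 287.3 K

287.3 K


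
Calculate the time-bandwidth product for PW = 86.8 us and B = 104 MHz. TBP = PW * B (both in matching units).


TBP = 86.8 * 104 = 9027.2

9027.2


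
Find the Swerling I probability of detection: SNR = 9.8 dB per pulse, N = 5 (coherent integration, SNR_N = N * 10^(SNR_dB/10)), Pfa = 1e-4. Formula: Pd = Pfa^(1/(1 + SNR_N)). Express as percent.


SNR_lin = 10^(9.8/10) = 9.54993
SNR_N = 5 * 9.54993 = 47.74965
1/(1 + SNR_N) = 1/48.74965 = 0.020513
Pd = (1e-4)^0.020513 = 0.82784
Pd = 82.8%

82.8%


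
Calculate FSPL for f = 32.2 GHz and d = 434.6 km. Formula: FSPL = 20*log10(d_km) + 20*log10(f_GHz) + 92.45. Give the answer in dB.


20*log10(434.6) = 52.76
20*log10(32.2) = 30.16
FSPL = 175.4 dB

175.4 dB


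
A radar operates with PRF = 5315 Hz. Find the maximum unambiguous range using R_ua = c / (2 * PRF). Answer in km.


R_ua = 3e8 / (2 * 5315) = 28222.0 m = 28.2 km

28.2 km


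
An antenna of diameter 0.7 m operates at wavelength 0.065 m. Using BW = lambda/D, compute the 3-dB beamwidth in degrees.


BW_rad = 0.065 / 0.7 = 0.092857
BW_deg = 5.32 degrees

5.32 degrees


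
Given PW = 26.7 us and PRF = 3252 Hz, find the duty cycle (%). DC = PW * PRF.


DC = 26.7e-6 * 3252 * 100 = 8.68%

8.68%


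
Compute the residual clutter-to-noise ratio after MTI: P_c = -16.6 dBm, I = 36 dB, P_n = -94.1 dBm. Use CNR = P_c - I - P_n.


CNR = -16.6 - 36 - (-94.1) = 41.5 dB

41.5 dB


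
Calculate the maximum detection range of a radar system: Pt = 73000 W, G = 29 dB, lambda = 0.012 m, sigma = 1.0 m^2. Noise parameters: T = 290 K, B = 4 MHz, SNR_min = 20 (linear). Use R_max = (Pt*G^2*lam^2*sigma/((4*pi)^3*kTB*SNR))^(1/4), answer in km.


G_lin = 10^(29/10) = 794.328235
R^4 = 73000 * 794.328235^2 * 0.012^2 * 1.0 / ((4*pi)^3 * 1.38e-23 * 290 * 4000000.0 * 20)
R^4 = 1.04397e16 m^4
R_max = (1.04397e16)^(1/4) = 10108.2 m = 10.1 km

10.1 km


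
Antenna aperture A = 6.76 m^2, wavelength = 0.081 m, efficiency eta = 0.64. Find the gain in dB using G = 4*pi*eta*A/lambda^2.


G_linear = 4*pi*0.64*6.76/0.081^2 = 8286.41
G_dB = 10*log10(8286.41) = 39.2 dB

39.2 dB


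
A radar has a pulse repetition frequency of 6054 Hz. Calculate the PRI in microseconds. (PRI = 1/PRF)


PRI = 1/6054 = 0.00016518 s = 165.2 us

165.2 us


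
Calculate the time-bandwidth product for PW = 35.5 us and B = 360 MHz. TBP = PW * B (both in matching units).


TBP = 35.5 * 360 = 12780.0

12780.0


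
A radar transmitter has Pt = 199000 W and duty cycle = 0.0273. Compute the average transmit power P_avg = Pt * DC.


P_avg = 199000 * 0.0273 = 5432.7 W

5432.7 W


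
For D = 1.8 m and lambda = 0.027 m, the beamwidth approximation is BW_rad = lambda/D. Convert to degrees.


BW_rad = 0.027 / 1.8 = 0.015
BW_deg = 0.86 degrees

0.86 degrees


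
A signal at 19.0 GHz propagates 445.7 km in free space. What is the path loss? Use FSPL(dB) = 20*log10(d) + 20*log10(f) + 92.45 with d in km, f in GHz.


20*log10(445.7) = 52.98
20*log10(19.0) = 25.58
FSPL = 171.0 dB

171.0 dB


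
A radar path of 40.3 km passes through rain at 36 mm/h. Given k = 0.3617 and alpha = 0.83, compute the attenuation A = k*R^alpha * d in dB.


gamma = 0.3617 * 36^0.83 = 7.080755 dB/km
A = 7.080755 * 40.3 = 285.35 dB

285.35 dB


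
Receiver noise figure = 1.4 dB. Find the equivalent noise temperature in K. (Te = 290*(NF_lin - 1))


NF_lin = 10^(1.4/10) = 1.380384
Te = 290 * (1.380384 - 1) = 110.3 K

110.3 K


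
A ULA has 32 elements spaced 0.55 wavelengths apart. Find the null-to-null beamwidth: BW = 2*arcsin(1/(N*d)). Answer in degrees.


1/(N*d) = 1/(32*0.55) = 0.056818
BW = 2*arcsin(0.056818) = 6.5 degrees

6.5 degrees


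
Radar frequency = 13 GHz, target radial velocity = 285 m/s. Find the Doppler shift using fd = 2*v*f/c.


fd = 2 * 285 * 13000000000.0 / 3e8 = 24700.0 Hz

24700.0 Hz


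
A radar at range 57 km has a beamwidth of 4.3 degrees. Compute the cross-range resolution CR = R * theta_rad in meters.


BW_rad = 0.075049158
CR = 57000 * 0.075049158 = 4277.8 m

4277.8 m


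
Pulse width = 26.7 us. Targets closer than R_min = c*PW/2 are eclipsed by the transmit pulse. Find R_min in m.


R_min = 3e8 * 26.7e-6 / 2 = 4005.0 m

4005.0 m


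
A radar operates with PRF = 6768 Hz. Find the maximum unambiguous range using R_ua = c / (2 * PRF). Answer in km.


R_ua = 3e8 / (2 * 6768) = 22163.1 m = 22.2 km

22.2 km


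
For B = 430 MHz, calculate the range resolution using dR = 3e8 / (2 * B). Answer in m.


dR = 3e8 / (2 * 430000000.0) = 0.35 m

0.35 m


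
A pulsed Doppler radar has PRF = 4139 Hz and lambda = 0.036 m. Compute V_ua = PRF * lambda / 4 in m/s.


V_ua = 4139 * 0.036 / 4 = 37.3 m/s

37.3 m/s


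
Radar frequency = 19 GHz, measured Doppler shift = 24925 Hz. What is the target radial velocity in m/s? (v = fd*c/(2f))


v = 24925 * 3e8 / (2 * 19000000000.0) = 196.8 m/s

196.8 m/s


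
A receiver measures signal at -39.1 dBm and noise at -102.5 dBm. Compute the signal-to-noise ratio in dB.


SNR = -39.1 - (-102.5) = 63.4 dB

63.4 dB


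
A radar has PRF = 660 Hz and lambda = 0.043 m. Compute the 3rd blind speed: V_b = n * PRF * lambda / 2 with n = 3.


V_blind = 3 * 660 * 0.043 / 2 = 42.6 m/s

42.6 m/s


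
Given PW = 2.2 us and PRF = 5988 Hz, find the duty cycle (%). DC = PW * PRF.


DC = 2.2e-6 * 5988 * 100 = 1.32%

1.32%


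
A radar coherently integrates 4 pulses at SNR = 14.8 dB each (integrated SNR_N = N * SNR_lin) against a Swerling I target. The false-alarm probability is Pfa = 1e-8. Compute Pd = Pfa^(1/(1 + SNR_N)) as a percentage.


SNR_lin = 10^(14.8/10) = 30.19952
SNR_N = 4 * 30.19952 = 120.79808
1/(1 + SNR_N) = 1/121.79808 = 0.0082103
Pd = (1e-8)^0.0082103 = 0.85964
Pd = 86.0%

86.0%


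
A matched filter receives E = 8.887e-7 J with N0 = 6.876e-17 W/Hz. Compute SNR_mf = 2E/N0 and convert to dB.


SNR_lin = 2 * 8.887e-7 / 6.876e-17 = 2.585e10
SNR_dB = 10*log10(2.585e10) = 104.1 dB

104.1 dB


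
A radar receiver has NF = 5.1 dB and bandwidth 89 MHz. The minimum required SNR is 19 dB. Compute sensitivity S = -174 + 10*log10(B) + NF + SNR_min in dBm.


10*log10(89000000.0) = 79.49
S = -174 + 79.49 + 5.1 + 19 = -70.4 dBm

-70.4 dBm


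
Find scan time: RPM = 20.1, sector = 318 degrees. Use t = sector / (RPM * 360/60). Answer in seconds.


t = 318 / (20.1 * 360) * 60 = 2.64 s

2.64 s


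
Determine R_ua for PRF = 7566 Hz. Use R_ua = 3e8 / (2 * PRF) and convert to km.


R_ua = 3e8 / (2 * 7566) = 19825.5 m = 19.8 km

19.8 km


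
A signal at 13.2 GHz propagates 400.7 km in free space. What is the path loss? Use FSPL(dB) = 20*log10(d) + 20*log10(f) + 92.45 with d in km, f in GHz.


20*log10(400.7) = 52.06
20*log10(13.2) = 22.41
FSPL = 166.9 dB

166.9 dB


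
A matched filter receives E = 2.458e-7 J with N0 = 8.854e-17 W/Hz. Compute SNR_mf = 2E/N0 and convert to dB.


SNR_lin = 2 * 2.458e-7 / 8.854e-17 = 5.552e9
SNR_dB = 10*log10(5.552e9) = 97.4 dB

97.4 dB


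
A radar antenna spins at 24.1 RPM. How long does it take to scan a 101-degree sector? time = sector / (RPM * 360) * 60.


t = 101 / (24.1 * 360) * 60 = 0.7 s

0.7 s


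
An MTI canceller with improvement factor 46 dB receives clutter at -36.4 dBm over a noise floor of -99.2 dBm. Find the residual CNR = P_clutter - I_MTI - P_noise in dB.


CNR = -36.4 - 46 - (-99.2) = 16.8 dB

16.8 dB


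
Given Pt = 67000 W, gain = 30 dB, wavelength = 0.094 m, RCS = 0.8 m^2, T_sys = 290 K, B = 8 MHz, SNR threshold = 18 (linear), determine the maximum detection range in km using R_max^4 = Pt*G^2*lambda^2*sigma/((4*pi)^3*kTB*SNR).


G_lin = 10^(30/10) = 1000.0
R^4 = 67000 * 1000.0^2 * 0.094^2 * 0.8 / ((4*pi)^3 * 1.38e-23 * 290 * 8000000.0 * 18)
R^4 = 4.14144e17 m^4
R_max = (4.14144e17)^(1/4) = 25368.1 m = 25.4 km

25.4 km


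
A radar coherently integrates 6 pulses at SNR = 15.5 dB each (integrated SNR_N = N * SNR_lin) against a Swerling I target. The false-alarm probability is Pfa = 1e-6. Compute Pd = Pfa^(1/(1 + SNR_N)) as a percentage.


SNR_lin = 10^(15.5/10) = 35.48134
SNR_N = 6 * 35.48134 = 212.88804
1/(1 + SNR_N) = 1/213.88804 = 0.0046753
Pd = (1e-6)^0.0046753 = 0.93745
Pd = 93.7%

93.7%


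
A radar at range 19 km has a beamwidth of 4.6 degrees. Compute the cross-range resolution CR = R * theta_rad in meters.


BW_rad = 0.080285146
CR = 19000 * 0.080285146 = 1525.4 m

1525.4 m


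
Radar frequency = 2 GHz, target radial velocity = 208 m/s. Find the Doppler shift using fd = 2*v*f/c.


fd = 2 * 208 * 2000000000.0 / 3e8 = 2773.3 Hz

2773.3 Hz


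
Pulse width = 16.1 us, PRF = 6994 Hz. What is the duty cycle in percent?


DC = 16.1e-6 * 6994 * 100 = 11.26%

11.26%


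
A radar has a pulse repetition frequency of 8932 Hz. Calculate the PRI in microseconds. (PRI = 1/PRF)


PRI = 1/8932 = 0.000111957 s = 112.0 us

112.0 us


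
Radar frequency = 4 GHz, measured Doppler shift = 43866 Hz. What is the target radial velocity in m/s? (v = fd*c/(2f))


v = 43866 * 3e8 / (2 * 4000000000.0) = 1645.0 m/s

1645.0 m/s


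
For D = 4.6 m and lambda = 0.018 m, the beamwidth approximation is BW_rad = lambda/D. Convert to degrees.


BW_rad = 0.018 / 4.6 = 0.003913
BW_deg = 0.22 degrees

0.22 degrees


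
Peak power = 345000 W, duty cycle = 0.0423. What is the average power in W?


P_avg = 345000 * 0.0423 = 14593.5 W

14593.5 W


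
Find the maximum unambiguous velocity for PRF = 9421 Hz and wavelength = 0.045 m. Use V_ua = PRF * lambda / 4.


V_ua = 9421 * 0.045 / 4 = 106.0 m/s

106.0 m/s


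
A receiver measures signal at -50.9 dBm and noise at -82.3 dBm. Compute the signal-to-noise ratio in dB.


SNR = -50.9 - (-82.3) = 31.4 dB

31.4 dB


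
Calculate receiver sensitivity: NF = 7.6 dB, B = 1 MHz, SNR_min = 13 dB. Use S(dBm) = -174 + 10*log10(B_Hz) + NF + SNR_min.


10*log10(1000000.0) = 60.0
S = -174 + 60.0 + 7.6 + 13 = -93.4 dBm

-93.4 dBm


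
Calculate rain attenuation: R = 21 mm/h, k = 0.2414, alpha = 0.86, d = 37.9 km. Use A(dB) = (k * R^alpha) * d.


gamma = 0.2414 * 21^0.86 = 3.310136 dB/km
A = 3.310136 * 37.9 = 125.45 dB

125.45 dB


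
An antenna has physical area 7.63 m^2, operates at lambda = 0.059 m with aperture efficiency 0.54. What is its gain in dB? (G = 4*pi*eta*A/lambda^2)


G_linear = 4*pi*0.54*7.63/0.059^2 = 14873.88
G_dB = 10*log10(14873.88) = 41.7 dB

41.7 dB


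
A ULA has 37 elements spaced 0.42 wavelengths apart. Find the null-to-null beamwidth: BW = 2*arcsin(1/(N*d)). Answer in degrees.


1/(N*d) = 1/(37*0.42) = 0.06435
BW = 2*arcsin(0.06435) = 7.4 degrees

7.4 degrees


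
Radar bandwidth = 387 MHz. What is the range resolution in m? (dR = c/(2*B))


dR = 3e8 / (2 * 387000000.0) = 0.39 m

0.39 m


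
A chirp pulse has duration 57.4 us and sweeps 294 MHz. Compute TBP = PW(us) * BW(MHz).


TBP = 57.4 * 294 = 16875.6

16875.6


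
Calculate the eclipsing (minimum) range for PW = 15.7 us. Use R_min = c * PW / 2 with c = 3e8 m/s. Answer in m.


R_min = 3e8 * 15.7e-6 / 2 = 2355.0 m

2355.0 m


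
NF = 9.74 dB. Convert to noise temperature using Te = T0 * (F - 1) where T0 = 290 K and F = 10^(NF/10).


NF_lin = 10^(9.74/10) = 9.418896
Te = 290 * (9.418896 - 1) = 2441.5 K

2441.5 K


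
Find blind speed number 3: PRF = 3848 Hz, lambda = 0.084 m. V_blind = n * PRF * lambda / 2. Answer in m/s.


V_blind = 3 * 3848 * 0.084 / 2 = 484.8 m/s

484.8 m/s


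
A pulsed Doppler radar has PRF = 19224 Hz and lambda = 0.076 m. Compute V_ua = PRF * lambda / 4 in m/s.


V_ua = 19224 * 0.076 / 4 = 365.3 m/s

365.3 m/s


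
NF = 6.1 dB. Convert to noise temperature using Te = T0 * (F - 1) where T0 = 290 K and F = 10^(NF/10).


NF_lin = 10^(6.1/10) = 4.073803
Te = 290 * (4.073803 - 1) = 891.4 K

891.4 K


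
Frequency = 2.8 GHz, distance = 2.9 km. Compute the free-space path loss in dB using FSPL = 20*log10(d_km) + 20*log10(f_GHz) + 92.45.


20*log10(2.9) = 9.25
20*log10(2.8) = 8.94
FSPL = 110.6 dB

110.6 dB


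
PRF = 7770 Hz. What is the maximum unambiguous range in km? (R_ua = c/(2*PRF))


R_ua = 3e8 / (2 * 7770) = 19305.0 m = 19.3 km

19.3 km


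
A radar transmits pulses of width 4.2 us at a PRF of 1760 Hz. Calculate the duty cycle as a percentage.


DC = 4.2e-6 * 1760 * 100 = 0.74%

0.74%


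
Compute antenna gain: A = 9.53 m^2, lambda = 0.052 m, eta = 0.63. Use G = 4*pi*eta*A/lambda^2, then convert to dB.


G_linear = 4*pi*0.63*9.53/0.052^2 = 27902.08
G_dB = 10*log10(27902.08) = 44.5 dB

44.5 dB


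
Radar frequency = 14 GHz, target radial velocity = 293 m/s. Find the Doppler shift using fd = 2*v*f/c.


fd = 2 * 293 * 14000000000.0 / 3e8 = 27346.7 Hz

27346.7 Hz


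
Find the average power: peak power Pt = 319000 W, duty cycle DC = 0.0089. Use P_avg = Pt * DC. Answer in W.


P_avg = 319000 * 0.0089 = 2839.1 W

2839.1 W


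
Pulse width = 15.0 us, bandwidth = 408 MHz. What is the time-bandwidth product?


TBP = 15.0 * 408 = 6120.0

6120.0


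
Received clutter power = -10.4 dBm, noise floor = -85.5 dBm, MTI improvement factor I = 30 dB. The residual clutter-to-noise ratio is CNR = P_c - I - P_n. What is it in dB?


CNR = -10.4 - 30 - (-85.5) = 45.1 dB

45.1 dB


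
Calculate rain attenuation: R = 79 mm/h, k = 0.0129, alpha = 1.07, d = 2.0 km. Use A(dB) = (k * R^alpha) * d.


gamma = 0.0129 * 79^1.07 = 1.383728 dB/km
A = 1.383728 * 2.0 = 2.77 dB

2.77 dB


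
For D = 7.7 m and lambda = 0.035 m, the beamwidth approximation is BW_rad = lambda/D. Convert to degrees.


BW_rad = 0.035 / 7.7 = 0.004545
BW_deg = 0.26 degrees

0.26 degrees


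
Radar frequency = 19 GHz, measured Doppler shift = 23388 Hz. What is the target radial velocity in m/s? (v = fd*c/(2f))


v = 23388 * 3e8 / (2 * 19000000000.0) = 184.6 m/s

184.6 m/s


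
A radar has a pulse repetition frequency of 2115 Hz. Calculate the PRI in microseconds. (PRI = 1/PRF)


PRI = 1/2115 = 0.0004728132 s = 472.8 us

472.8 us


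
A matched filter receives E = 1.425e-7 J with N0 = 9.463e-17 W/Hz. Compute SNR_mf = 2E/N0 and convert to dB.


SNR_lin = 2 * 1.425e-7 / 9.463e-17 = 3.012e9
SNR_dB = 10*log10(3.012e9) = 94.8 dB

94.8 dB


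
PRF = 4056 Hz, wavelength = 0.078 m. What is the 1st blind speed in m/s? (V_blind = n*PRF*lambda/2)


V_blind = 1 * 4056 * 0.078 / 2 = 158.2 m/s

158.2 m/s


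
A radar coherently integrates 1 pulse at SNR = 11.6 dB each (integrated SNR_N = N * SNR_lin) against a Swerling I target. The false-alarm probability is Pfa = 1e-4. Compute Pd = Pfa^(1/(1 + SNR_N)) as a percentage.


SNR_lin = 10^(11.6/10) = 14.4544
SNR_N = 1 * 14.4544 = 14.4544
1/(1 + SNR_N) = 1/15.4544 = 0.0647065
Pd = (1e-4)^0.0647065 = 0.55103
Pd = 55.1%

55.1%


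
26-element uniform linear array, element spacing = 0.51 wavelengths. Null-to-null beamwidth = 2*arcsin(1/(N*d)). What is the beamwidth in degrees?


1/(N*d) = 1/(26*0.51) = 0.075415
BW = 2*arcsin(0.075415) = 8.7 degrees

8.7 degrees


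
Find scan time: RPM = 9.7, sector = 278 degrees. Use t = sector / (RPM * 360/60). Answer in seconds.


t = 278 / (9.7 * 360) * 60 = 4.78 s

4.78 s


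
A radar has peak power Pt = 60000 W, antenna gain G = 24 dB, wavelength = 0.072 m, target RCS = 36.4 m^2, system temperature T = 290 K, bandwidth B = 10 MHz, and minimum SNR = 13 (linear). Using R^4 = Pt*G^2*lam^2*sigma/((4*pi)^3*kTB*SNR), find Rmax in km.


G_lin = 10^(24/10) = 251.188643
R^4 = 60000 * 251.188643^2 * 0.072^2 * 36.4 / ((4*pi)^3 * 1.38e-23 * 290 * 10000000.0 * 13)
R^4 = 6.91939e17 m^4
R_max = (6.91939e17)^(1/4) = 28841.4 m = 28.8 km

28.8 km


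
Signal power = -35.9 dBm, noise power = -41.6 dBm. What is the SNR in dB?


SNR = -35.9 - (-41.6) = 5.7 dB

5.7 dB


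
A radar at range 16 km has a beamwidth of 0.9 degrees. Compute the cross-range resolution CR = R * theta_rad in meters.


BW_rad = 0.015707963
CR = 16000 * 0.015707963 = 251.3 m

251.3 m


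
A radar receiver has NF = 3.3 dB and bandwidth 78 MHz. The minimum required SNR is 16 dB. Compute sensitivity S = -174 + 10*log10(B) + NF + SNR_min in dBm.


10*log10(78000000.0) = 78.92
S = -174 + 78.92 + 3.3 + 16 = -75.8 dBm

-75.8 dBm


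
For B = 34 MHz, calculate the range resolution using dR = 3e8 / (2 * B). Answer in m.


dR = 3e8 / (2 * 34000000.0) = 4.41 m

4.41 m


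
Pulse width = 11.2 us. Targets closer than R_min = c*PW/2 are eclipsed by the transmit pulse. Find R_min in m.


R_min = 3e8 * 11.2e-6 / 2 = 1680.0 m

1680.0 m


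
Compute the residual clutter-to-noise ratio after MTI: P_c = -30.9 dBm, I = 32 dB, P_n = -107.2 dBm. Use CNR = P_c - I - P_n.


CNR = -30.9 - 32 - (-107.2) = 44.3 dB

44.3 dB


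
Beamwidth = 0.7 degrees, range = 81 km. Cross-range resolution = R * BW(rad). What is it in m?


BW_rad = 0.012217305
CR = 81000 * 0.012217305 = 989.6 m

989.6 m


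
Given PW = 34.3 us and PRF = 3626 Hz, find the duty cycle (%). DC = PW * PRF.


DC = 34.3e-6 * 3626 * 100 = 12.44%

12.44%


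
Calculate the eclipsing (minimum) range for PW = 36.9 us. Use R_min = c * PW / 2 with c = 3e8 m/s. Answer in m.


R_min = 3e8 * 36.9e-6 / 2 = 5535.0 m

5535.0 m


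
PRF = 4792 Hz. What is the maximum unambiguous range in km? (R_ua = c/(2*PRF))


R_ua = 3e8 / (2 * 4792) = 31302.2 m = 31.3 km

31.3 km


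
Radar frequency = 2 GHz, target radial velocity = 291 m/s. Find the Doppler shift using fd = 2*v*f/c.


fd = 2 * 291 * 2000000000.0 / 3e8 = 3880.0 Hz

3880.0 Hz


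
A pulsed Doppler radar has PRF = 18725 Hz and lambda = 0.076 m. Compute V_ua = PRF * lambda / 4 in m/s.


V_ua = 18725 * 0.076 / 4 = 355.8 m/s

355.8 m/s


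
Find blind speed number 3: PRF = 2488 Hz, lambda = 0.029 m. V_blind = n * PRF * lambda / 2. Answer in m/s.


V_blind = 3 * 2488 * 0.029 / 2 = 108.2 m/s

108.2 m/s


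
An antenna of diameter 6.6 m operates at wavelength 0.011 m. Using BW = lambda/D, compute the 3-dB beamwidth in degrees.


BW_rad = 0.011 / 6.6 = 0.001667
BW_deg = 0.1 degrees

0.1 degrees


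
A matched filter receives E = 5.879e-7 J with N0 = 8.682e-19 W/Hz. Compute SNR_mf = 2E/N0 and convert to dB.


SNR_lin = 2 * 5.879e-7 / 8.682e-19 = 1.354e12
SNR_dB = 10*log10(1.354e12) = 121.3 dB

121.3 dB


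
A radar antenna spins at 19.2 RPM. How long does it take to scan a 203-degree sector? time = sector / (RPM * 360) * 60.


t = 203 / (19.2 * 360) * 60 = 1.76 s

1.76 s


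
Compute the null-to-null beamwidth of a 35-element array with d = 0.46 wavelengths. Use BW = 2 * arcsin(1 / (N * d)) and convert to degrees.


1/(N*d) = 1/(35*0.46) = 0.062112
BW = 2*arcsin(0.062112) = 7.1 degrees

7.1 degrees


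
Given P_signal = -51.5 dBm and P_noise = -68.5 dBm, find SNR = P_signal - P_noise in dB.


SNR = -51.5 - (-68.5) = 17.0 dB

17.0 dB


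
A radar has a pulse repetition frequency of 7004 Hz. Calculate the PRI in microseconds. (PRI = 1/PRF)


PRI = 1/7004 = 0.0001427756 s = 142.8 us

142.8 us


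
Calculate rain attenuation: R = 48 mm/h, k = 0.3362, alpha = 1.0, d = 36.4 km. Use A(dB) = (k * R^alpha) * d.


gamma = 0.3362 * 48^1.0 = 16.1376 dB/km
A = 16.1376 * 36.4 = 587.41 dB

587.41 dB


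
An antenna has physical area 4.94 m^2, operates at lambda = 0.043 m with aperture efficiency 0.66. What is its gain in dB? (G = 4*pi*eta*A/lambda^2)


G_linear = 4*pi*0.66*4.94/0.043^2 = 22158.68
G_dB = 10*log10(22158.68) = 43.5 dB

43.5 dB


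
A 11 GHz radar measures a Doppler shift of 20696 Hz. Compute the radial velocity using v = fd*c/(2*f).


v = 20696 * 3e8 / (2 * 11000000000.0) = 282.2 m/s

282.2 m/s


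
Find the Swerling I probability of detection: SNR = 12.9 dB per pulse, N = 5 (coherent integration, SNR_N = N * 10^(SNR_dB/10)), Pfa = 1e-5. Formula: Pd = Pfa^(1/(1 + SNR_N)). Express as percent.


SNR_lin = 10^(12.9/10) = 19.49845
SNR_N = 5 * 19.49845 = 97.49225
1/(1 + SNR_N) = 1/98.49225 = 0.0101531
Pd = (1e-5)^0.0101531 = 0.88968
Pd = 89.0%

89.0%


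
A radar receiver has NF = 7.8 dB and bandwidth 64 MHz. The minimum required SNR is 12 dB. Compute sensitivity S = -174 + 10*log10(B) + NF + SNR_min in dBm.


10*log10(64000000.0) = 78.06
S = -174 + 78.06 + 7.8 + 12 = -76.1 dBm

-76.1 dBm


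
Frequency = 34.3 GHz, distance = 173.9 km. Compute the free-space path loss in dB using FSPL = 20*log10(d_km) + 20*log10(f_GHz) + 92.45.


20*log10(173.9) = 44.81
20*log10(34.3) = 30.71
FSPL = 168.0 dB

168.0 dB


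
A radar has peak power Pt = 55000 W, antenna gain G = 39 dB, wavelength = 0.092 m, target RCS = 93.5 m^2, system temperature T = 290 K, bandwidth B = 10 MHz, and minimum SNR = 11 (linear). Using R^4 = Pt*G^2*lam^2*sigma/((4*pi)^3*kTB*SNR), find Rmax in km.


G_lin = 10^(39/10) = 7943.282347
R^4 = 55000 * 7943.282347^2 * 0.092^2 * 93.5 / ((4*pi)^3 * 1.38e-23 * 290 * 10000000.0 * 11)
R^4 = 3.14377e21 m^4
R_max = (3.14377e21)^(1/4) = 236789.6 m = 236.8 km

236.8 km
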